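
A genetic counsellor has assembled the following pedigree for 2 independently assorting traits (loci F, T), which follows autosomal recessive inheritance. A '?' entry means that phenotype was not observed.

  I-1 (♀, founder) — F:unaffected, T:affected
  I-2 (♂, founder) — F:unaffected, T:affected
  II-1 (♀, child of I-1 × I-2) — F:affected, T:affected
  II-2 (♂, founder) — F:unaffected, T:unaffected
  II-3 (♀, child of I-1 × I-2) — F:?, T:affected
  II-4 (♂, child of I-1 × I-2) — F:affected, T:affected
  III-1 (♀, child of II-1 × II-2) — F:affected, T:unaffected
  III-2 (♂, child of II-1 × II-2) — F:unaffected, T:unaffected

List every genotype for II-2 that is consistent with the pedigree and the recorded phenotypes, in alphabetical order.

II-2 ∈ {Ff TT, Ff Tt}

F/I-1 un ·: Ff
F/I-2 un ·: Ff
F/II-1 aff I-1×I-2: ff
F/II-2 un ·: Ff
F/II-3 ? I-1×I-2: FF|Ff|ff
F/II-4 aff I-1×I-2: ff
F/III-1 aff II-1×II-2: ff
F/III-2 un II-1×II-2: Ff
⇒ F over [I-1,I-2,II-1,II-2,II-3,II-4,III-1,III-2]: 3 consistent
T/I-1 aff ·: tt
T/I-2 aff ·: tt
T/II-1 aff I-1×I-2: tt
T/II-2 un ·: TT|Tt
T/II-3 aff I-1×I-2: tt
T/II-4 aff I-1×I-2: tt
T/III-1 un II-1×II-2: Tt
T/III-2 un II-1×II-2: Tt
⇒ T over [I-1,I-2,II-1,II-2,II-3,II-4,III-1,III-2]: 2 consistent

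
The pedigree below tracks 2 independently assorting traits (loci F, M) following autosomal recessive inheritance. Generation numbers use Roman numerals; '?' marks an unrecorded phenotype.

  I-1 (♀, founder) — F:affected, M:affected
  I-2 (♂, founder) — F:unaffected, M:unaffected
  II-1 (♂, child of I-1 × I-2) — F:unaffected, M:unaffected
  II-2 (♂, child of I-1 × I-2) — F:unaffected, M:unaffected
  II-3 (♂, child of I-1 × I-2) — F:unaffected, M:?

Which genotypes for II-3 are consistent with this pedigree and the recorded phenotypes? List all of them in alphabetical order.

F/I-1 aff ·: ff
F/I-2 un ·: FF|Ff
F/II-1 un I-1×I-2: Ff
F/II-2 un I-1×I-2: Ff
F/II-3 un I-1×I-2: Ff
⇒ F over [I-1,I-2,II-1,II-2,II-3]: 2 consistent
M/I-1 aff ·: mm
M/I-2 un ·: MM|Mm
M/II-1 un I-1×I-2: Mm
M/II-2 un I-1×I-2: Mm
M/II-3 ? I-1×I-2: Mm|mm
⇒ M over [I-1,I-2,II-1,II-2,II-3]: 3 consistent

II-3 ∈ {Ff Mm, Ff mm}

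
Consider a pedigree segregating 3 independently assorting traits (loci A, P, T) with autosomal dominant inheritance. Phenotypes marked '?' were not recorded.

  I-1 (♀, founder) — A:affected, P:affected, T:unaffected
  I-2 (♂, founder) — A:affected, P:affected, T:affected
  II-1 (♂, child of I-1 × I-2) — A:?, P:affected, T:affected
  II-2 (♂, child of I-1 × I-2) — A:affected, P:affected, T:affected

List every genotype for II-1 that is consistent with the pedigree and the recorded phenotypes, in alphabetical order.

A/I-1 aff ·: Aa|AA
A/I-2 aff ·: Aa|AA
A/II-1 ? I-1×I-2: aa|Aa|AA
A/II-2 aff I-1×I-2: Aa|AA
⇒ A over [I-1,I-2,II-1,II-2]: 15 consistent
P/I-1 aff ·: Pp|PP
P/I-2 aff ·: Pp|PP
P/II-1 aff I-1×I-2: Pp|PP
P/II-2 aff I-1×I-2: Pp|PP
⇒ P over [I-1,I-2,II-1,II-2]: 13 consistent
T/I-1 un ·: tt
T/I-2 aff ·: Tt|TT
T/II-1 aff I-1×I-2: Tt
T/II-2 aff I-1×I-2: Tt
⇒ T over [I-1,I-2,II-1,II-2]: 2 consistent

II-1 ∈ {AA PP Tt, AA Pp Tt, Aa PP Tt, Aa Pp Tt, aa PP Tt, aa Pp Tt}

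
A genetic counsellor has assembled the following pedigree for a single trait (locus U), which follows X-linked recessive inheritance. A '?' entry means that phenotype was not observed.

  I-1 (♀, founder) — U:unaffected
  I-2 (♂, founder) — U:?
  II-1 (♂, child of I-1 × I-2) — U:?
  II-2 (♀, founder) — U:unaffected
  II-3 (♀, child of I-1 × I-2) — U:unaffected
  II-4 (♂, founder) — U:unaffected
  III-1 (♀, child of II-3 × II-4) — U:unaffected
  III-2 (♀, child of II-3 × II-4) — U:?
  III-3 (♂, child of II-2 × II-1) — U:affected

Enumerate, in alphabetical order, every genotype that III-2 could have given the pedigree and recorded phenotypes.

U/I-1 un ·: X^UX^U|X^UX^u
U/I-2 ? ·: X^UY|X^uY
U/II-1 ? I-1×I-2: X^UY|X^uY
U/II-2 un ·: X^UX^u
U/II-3 un I-1×I-2: X^UX^U|X^UX^u
U/II-4 un ·: X^UY
U/III-1 un II-3×II-4: X^UX^U|X^UX^u
U/III-2 ? II-3×II-4: X^UX^U|X^UX^u
U/III-3 aff II-2×II-1: X^uY
⇒ U over [I-1,I-2,II-1,II-2,II-3,II-4,III-1,III-2,III-3]: 23 consistent

III-2 ∈ {X^UX^U, X^UX^u}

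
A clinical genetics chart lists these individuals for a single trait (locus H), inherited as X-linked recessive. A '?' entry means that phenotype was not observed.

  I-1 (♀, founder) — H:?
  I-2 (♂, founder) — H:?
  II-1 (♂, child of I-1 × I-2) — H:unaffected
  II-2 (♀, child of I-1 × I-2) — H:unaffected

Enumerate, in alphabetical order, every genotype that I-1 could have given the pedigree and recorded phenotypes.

H/I-1 ? ·: X^HX^H|X^HX^h
H/I-2 ? ·: X^HY|X^hY
H/II-1 un I-1×I-2: X^HY
H/II-2 un I-1×I-2: X^HX^H|X^HX^h
⇒ H over [I-1,I-2,II-1,II-2]: 5 consistent

I-1 ∈ {X^HX^H, X^HX^h}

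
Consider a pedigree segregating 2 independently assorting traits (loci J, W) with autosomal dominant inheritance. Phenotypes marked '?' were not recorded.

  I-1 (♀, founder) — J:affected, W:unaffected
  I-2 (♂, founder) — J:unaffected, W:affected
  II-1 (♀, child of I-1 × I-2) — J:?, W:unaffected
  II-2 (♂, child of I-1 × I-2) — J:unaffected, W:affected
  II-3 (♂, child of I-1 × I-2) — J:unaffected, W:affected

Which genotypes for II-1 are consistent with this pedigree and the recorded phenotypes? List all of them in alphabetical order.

J/I-1 aff ·: Jj
J/I-2 un ·: jj
J/II-1 ? I-1×I-2: jj|Jj
J/II-2 un I-1×I-2: jj
J/II-3 un I-1×I-2: jj
⇒ J over [I-1,I-2,II-1,II-2,II-3]: 2 consistent
W/I-1 un ·: ww
W/I-2 aff ·: Ww
W/II-1 un I-1×I-2: ww
W/II-2 aff I-1×I-2: Ww
W/II-3 aff I-1×I-2: Ww
⇒ W over [I-1,I-2,II-1,II-2,II-3]: 1 consistent

II-1 ∈ {Jj ww, jj ww}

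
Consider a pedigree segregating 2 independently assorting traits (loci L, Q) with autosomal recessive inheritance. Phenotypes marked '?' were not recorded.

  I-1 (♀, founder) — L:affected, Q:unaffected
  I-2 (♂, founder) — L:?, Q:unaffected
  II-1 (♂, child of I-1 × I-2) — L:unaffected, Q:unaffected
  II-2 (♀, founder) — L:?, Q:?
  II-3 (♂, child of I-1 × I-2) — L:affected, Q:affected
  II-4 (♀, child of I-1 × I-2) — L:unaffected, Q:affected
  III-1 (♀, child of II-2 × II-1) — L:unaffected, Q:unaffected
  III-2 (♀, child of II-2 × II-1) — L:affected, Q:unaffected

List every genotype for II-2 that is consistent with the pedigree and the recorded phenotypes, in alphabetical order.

L/I-1 aff ·: ll
L/I-2 ? ·: Ll
L/II-1 un I-1×I-2: Ll
L/II-2 ? ·: Ll|ll
L/II-3 aff I-1×I-2: ll
L/II-4 un I-1×I-2: Ll
L/III-1 un II-2×II-1: LL|Ll
L/III-2 aff II-2×II-1: ll
⇒ L over [I-1,I-2,II-1,II-2,II-3,II-4,III-1,III-2]: 3 consistent
Q/I-1 un ·: Qq
Q/I-2 un ·: Qq
Q/II-1 un I-1×I-2: QQ|Qq
Q/II-2 ? ·: QQ|Qq|qq
Q/II-3 aff I-1×I-2: qq
Q/II-4 aff I-1×I-2: qq
Q/III-1 un II-2×II-1: QQ|Qq
Q/III-2 un II-2×II-1: QQ|Qq
⇒ Q over [I-1,I-2,II-1,II-2,II-3,II-4,III-1,III-2]: 15 consistent

II-2 ∈ {Ll QQ, Ll Qq, Ll qq, ll QQ, ll Qq, ll qq}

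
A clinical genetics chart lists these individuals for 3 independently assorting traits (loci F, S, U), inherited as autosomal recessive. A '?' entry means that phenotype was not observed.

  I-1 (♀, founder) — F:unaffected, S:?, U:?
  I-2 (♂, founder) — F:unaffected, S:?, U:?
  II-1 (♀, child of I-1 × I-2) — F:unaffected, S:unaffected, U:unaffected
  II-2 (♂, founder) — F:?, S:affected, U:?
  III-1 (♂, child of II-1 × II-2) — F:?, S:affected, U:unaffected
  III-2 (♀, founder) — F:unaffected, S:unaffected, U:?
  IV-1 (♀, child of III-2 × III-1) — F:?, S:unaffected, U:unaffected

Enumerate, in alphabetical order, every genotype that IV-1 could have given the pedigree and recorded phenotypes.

IV-1 ∈ {FF Ss UU, FF Ss Uu, Ff Ss UU, Ff Ss Uu, ff Ss UU, ff Ss Uu}

F/I-1 un ·: FF|Ff
F/I-2 un ·: FF|Ff
F/II-1 un I-1×I-2: FF|Ff
F/II-2 ? ·: FF|Ff|ff
F/III-1 ? II-1×II-2: FF|Ff|ff
F/III-2 un ·: FF|Ff
F/IV-1 ? III-2×III-1: FF|Ff|ff
⇒ F over [I-1,I-2,II-1,II-2,III-1,III-2,IV-1]: 145 consistent
S/I-1 ? ·: SS|Ss|ss
S/I-2 ? ·: SS|Ss|ss
S/II-1 un I-1×I-2: Ss
S/II-2 aff ·: ss
S/III-1 aff II-1×II-2: ss
S/III-2 un ·: SS|Ss
S/IV-1 un III-2×III-1: Ss
⇒ S over [I-1,I-2,II-1,II-2,III-1,III-2,IV-1]: 14 consistent
U/I-1 ? ·: UU|Uu|uu
U/I-2 ? ·: UU|Uu|uu
U/II-1 un I-1×I-2: UU|Uu
U/II-2 ? ·: UU|Uu|uu
U/III-1 un II-1×II-2: UU|Uu
U/III-2 ? ·: UU|Uu|uu
U/IV-1 un III-2×III-1: UU|Uu
⇒ U over [I-1,I-2,II-1,II-2,III-1,III-2,IV-1]: 233 consistent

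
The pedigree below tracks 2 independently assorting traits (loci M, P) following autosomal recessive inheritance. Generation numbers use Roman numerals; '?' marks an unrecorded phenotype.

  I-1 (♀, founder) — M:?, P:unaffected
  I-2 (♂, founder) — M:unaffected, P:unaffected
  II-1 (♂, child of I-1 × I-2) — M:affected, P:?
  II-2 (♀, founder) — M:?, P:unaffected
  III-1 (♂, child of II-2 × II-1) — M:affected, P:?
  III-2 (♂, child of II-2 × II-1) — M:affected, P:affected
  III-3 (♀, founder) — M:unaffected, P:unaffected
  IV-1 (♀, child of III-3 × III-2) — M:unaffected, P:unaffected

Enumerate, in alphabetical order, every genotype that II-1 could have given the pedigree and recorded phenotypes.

M/I-1 ? ·: Mm|mm
M/I-2 un ·: Mm
M/II-1 aff I-1×I-2: mm
M/II-2 ? ·: Mm|mm
M/III-1 aff II-2×II-1: mm
M/III-2 aff II-2×II-1: mm
M/III-3 un ·: MM|Mm
M/IV-1 un III-3×III-2: Mm
⇒ M over [I-1,I-2,II-1,II-2,III-1,III-2,III-3,IV-1]: 8 consistent
P/I-1 un ·: PP|Pp
P/I-2 un ·: PP|Pp
P/II-1 ? I-1×I-2: Pp|pp
P/II-2 un ·: Pp
P/III-1 ? II-2×II-1: PP|Pp|pp
P/III-2 aff II-2×II-1: pp
P/III-3 un ·: PP|Pp
P/IV-1 un III-3×III-2: Pp
⇒ P over [I-1,I-2,II-1,II-2,III-1,III-2,III-3,IV-1]: 22 consistent

II-1 ∈ {mm Pp, mm pp}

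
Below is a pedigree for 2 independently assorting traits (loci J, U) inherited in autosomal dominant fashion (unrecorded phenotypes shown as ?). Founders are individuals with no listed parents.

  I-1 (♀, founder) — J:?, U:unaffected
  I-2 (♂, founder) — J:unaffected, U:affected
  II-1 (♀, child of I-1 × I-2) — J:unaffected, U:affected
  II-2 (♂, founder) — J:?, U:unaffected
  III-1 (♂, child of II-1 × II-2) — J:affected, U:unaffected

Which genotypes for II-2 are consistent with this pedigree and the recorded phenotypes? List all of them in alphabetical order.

II-2 ∈ {JJ uu, Jj uu}

J/I-1 ? ·: jj|Jj
J/I-2 un ·: jj
J/II-1 un I-1×I-2: jj
J/II-2 ? ·: Jj|JJ
J/III-1 aff II-1×II-2: Jj
⇒ J over [I-1,I-2,II-1,II-2,III-1]: 4 consistent
U/I-1 un ·: uu
U/I-2 aff ·: Uu|UU
U/II-1 aff I-1×I-2: Uu
U/II-2 un ·: uu
U/III-1 un II-1×II-2: uu
⇒ U over [I-1,I-2,II-1,II-2,III-1]: 2 consistent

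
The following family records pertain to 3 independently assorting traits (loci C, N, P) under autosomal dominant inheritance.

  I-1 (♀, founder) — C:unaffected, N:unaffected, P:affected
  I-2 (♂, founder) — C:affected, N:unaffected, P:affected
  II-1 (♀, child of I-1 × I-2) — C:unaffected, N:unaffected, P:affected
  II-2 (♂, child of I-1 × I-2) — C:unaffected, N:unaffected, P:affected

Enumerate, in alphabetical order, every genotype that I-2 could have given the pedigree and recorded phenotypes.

I-2 ∈ {Cc nn PP, Cc nn Pp}

C/I-1 un ·: cc
C/I-2 aff ·: Cc
C/II-1 un I-1×I-2: cc
C/II-2 un I-1×I-2: cc
⇒ C over [I-1,I-2,II-1,II-2]: 1 consistent
N/I-1 un ·: nn
N/I-2 un ·: nn
N/II-1 un I-1×I-2: nn
N/II-2 un I-1×I-2: nn
⇒ N over [I-1,I-2,II-1,II-2]: 1 consistent
P/I-1 aff ·: Pp|PP
P/I-2 aff ·: Pp|PP
P/II-1 aff I-1×I-2: Pp|PP
P/II-2 aff I-1×I-2: Pp|PP
⇒ P over [I-1,I-2,II-1,II-2]: 13 consistent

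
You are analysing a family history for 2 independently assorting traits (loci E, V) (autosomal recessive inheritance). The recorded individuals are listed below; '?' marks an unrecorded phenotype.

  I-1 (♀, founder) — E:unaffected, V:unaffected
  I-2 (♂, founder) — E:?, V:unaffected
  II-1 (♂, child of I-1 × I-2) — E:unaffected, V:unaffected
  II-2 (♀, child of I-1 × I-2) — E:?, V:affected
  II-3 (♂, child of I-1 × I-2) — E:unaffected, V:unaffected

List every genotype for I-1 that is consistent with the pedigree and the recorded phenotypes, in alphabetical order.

E/I-1 un ·: EE|Ee
E/I-2 ? ·: EE|Ee|ee
E/II-1 un I-1×I-2: EE|Ee
E/II-2 ? I-1×I-2: EE|Ee|ee
E/II-3 un I-1×I-2: EE|Ee
⇒ E over [I-1,I-2,II-1,II-2,II-3]: 32 consistent
V/I-1 un ·: Vv
V/I-2 un ·: Vv
V/II-1 un I-1×I-2: VV|Vv
V/II-2 aff I-1×I-2: vv
V/II-3 un I-1×I-2: VV|Vv
⇒ V over [I-1,I-2,II-1,II-2,II-3]: 4 consistent

I-1 ∈ {EE Vv, Ee Vv}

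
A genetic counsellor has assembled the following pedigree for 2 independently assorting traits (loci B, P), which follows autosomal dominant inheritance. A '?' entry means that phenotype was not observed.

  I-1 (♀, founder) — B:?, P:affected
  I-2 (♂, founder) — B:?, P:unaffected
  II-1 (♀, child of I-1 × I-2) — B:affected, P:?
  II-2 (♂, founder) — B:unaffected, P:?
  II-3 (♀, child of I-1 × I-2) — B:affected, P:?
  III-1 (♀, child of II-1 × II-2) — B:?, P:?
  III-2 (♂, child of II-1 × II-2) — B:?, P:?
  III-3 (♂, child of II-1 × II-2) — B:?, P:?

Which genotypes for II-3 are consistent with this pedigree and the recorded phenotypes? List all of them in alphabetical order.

B/I-1 ? ·: bb|Bb|BB
B/I-2 ? ·: bb|Bb|BB
B/II-1 aff I-1×I-2: Bb|BB
B/II-2 un ·: bb
B/II-3 aff I-1×I-2: Bb|BB
B/III-1 ? II-1×II-2: bb|Bb
B/III-2 ? II-1×II-2: bb|Bb
B/III-3 ? II-1×II-2: bb|Bb
⇒ B over [I-1,I-2,II-1,II-2,II-3,III-1,III-2,III-3]: 87 consistent
P/I-1 aff ·: Pp|PP
P/I-2 un ·: pp
P/II-1 ? I-1×I-2: pp|Pp
P/II-2 ? ·: pp|Pp|PP
P/II-3 ? I-1×I-2: pp|Pp
P/III-1 ? II-1×II-2: pp|Pp|PP
P/III-2 ? II-1×II-2: pp|Pp|PP
P/III-3 ? II-1×II-2: pp|Pp|PP
⇒ P over [I-1,I-2,II-1,II-2,II-3,III-1,III-2,III-3]: 149 consistent

II-3 ∈ {BB Pp, BB pp, Bb Pp, Bb pp}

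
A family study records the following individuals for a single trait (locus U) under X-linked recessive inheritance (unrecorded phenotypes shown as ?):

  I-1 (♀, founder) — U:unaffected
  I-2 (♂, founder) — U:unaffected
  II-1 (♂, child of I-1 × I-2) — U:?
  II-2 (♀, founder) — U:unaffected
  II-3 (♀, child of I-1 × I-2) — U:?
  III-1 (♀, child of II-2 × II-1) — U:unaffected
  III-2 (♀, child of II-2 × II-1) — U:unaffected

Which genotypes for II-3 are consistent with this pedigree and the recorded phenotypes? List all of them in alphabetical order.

II-3 ∈ {X^UX^U, X^UX^u}

U/I-1 un ·: X^UX^U|X^UX^u
U/I-2 un ·: X^UY
U/II-1 ? I-1×I-2: X^UY|X^uY
U/II-2 un ·: X^UX^U|X^UX^u
U/II-3 ? I-1×I-2: X^UX^U|X^UX^u
U/III-1 un II-2×II-1: X^UX^U|X^UX^u
U/III-2 un II-2×II-1: X^UX^U|X^UX^u
⇒ U over [I-1,I-2,II-1,II-2,II-3,III-1,III-2]: 19 consistent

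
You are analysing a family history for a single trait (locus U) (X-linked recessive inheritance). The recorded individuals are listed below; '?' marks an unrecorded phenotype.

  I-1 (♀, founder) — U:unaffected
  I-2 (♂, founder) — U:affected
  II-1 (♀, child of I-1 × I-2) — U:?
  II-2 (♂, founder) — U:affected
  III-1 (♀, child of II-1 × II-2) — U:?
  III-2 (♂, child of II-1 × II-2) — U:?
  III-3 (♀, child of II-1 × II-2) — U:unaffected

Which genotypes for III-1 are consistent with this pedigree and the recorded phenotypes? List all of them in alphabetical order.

U/I-1 un ·: X^UX^U|X^UX^u
U/I-2 aff ·: X^uY
U/II-1 ? I-1×I-2: X^UX^u
U/II-2 aff ·: X^uY
U/III-1 ? II-1×II-2: X^UX^u|X^uX^u
U/III-2 ? II-1×II-2: X^UY|X^uY
U/III-3 un II-1×II-2: X^UX^u
⇒ U over [I-1,I-2,II-1,II-2,III-1,III-2,III-3]: 8 consistent

III-1 ∈ {X^UX^u, X^uX^u}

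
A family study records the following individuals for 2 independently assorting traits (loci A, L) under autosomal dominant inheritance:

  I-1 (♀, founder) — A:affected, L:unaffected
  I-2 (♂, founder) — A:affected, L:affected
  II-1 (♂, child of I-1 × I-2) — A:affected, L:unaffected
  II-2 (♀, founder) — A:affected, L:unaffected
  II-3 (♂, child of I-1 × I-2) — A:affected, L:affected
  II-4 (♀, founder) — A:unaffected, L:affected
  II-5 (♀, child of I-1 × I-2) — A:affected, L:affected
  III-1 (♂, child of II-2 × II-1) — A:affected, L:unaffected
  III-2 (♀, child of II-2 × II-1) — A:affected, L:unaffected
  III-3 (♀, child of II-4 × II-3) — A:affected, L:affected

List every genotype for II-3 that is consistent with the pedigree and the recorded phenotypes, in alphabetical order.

II-3 ∈ {AA Ll, Aa Ll}

A/I-1 aff ·: Aa|AA
A/I-2 aff ·: Aa|AA
A/II-1 aff I-1×I-2: Aa|AA
A/II-2 aff ·: Aa|AA
A/II-3 aff I-1×I-2: Aa|AA
A/II-4 un ·: aa
A/II-5 aff I-1×I-2: Aa|AA
A/III-1 aff II-2×II-1: Aa|AA
A/III-2 aff II-2×II-1: Aa|AA
A/III-3 aff II-4×II-3: Aa
⇒ A over [I-1,I-2,II-1,II-2,II-3,II-4,II-5,III-1,III-2,III-3]: 161 consistent
L/I-1 un ·: ll
L/I-2 aff ·: Ll
L/II-1 un I-1×I-2: ll
L/II-2 un ·: ll
L/II-3 aff I-1×I-2: Ll
L/II-4 aff ·: Ll|LL
L/II-5 aff I-1×I-2: Ll
L/III-1 un II-2×II-1: ll
L/III-2 un II-2×II-1: ll
L/III-3 aff II-4×II-3: Ll|LL
⇒ L over [I-1,I-2,II-1,II-2,II-3,II-4,II-5,III-1,III-2,III-3]: 4 consistent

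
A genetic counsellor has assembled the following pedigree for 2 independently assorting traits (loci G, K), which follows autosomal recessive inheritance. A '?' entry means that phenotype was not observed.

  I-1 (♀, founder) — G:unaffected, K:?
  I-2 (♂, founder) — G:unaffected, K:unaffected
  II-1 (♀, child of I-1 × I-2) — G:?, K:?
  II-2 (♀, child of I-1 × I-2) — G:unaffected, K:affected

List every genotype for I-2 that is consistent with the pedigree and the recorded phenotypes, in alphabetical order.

G/I-1 un ·: GG|Gg
G/I-2 un ·: GG|Gg
G/II-1 ? I-1×I-2: GG|Gg|gg
G/II-2 un I-1×I-2: GG|Gg
⇒ G over [I-1,I-2,II-1,II-2]: 15 consistent
K/I-1 ? ·: Kk|kk
K/I-2 un ·: Kk
K/II-1 ? I-1×I-2: KK|Kk|kk
K/II-2 aff I-1×I-2: kk
⇒ K over [I-1,I-2,II-1,II-2]: 5 consistent

I-2 ∈ {GG Kk, Gg Kk}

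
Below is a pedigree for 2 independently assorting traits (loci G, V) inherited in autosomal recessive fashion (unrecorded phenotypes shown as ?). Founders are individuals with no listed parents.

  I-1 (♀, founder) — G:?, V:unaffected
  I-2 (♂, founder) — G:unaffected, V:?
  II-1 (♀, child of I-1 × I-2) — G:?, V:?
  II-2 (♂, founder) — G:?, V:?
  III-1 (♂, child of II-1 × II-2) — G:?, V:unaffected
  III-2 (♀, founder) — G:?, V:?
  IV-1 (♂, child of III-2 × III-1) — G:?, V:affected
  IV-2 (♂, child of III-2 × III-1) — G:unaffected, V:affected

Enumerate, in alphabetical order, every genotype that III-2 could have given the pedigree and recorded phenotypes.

G/I-1 ? ·: GG|Gg|gg
G/I-2 un ·: GG|Gg
G/II-1 ? I-1×I-2: GG|Gg|gg
G/II-2 ? ·: GG|Gg|gg
G/III-1 ? II-1×II-2: GG|Gg|gg
G/III-2 ? ·: GG|Gg|gg
G/IV-1 ? III-2×III-1: GG|Gg|gg
G/IV-2 un III-2×III-1: GG|Gg
⇒ G over [I-1,I-2,II-1,II-2,III-1,III-2,IV-1,IV-2]: 474 consistent
V/I-1 un ·: VV|Vv
V/I-2 ? ·: VV|Vv|vv
V/II-1 ? I-1×I-2: VV|Vv|vv
V/II-2 ? ·: VV|Vv|vv
V/III-1 un II-1×II-2: Vv
V/III-2 ? ·: Vv|vv
V/IV-1 aff III-2×III-1: vv
V/IV-2 aff III-2×III-1: vv
⇒ V over [I-1,I-2,II-1,II-2,III-1,III-2,IV-1,IV-2]: 54 consistent

III-2 ∈ {GG Vv, GG vv, Gg Vv, Gg vv, gg Vv, gg vv}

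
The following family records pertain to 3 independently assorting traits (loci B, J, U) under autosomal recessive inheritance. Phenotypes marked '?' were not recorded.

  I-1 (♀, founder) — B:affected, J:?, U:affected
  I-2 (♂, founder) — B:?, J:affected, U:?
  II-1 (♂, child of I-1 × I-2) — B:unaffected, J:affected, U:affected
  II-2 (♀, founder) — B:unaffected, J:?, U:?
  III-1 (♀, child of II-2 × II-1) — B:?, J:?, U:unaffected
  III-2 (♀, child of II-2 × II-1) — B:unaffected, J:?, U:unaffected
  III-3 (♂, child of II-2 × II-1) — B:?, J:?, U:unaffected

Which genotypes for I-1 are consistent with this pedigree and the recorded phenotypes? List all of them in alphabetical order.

I-1 ∈ {bb Jj uu, bb jj uu}

B/I-1 aff ·: bb
B/I-2 ? ·: BB|Bb
B/II-1 un I-1×I-2: Bb
B/II-2 un ·: BB|Bb
B/III-1 ? II-2×II-1: BB|Bb|bb
B/III-2 un II-2×II-1: BB|Bb
B/III-3 ? II-2×II-1: BB|Bb|bb
⇒ B over [I-1,I-2,II-1,II-2,III-1,III-2,III-3]: 52 consistent
J/I-1 ? ·: Jj|jj
J/I-2 aff ·: jj
J/II-1 aff I-1×I-2: jj
J/II-2 ? ·: JJ|Jj|jj
J/III-1 ? II-2×II-1: Jj|jj
J/III-2 ? II-2×II-1: Jj|jj
J/III-3 ? II-2×II-1: Jj|jj
⇒ J over [I-1,I-2,II-1,II-2,III-1,III-2,III-3]: 20 consistent
U/I-1 aff ·: uu
U/I-2 ? ·: Uu|uu
U/II-1 aff I-1×I-2: uu
U/II-2 ? ·: UU|Uu
U/III-1 un II-2×II-1: Uu
U/III-2 un II-2×II-1: Uu
U/III-3 un II-2×II-1: Uu
⇒ U over [I-1,I-2,II-1,II-2,III-1,III-2,III-3]: 4 consistent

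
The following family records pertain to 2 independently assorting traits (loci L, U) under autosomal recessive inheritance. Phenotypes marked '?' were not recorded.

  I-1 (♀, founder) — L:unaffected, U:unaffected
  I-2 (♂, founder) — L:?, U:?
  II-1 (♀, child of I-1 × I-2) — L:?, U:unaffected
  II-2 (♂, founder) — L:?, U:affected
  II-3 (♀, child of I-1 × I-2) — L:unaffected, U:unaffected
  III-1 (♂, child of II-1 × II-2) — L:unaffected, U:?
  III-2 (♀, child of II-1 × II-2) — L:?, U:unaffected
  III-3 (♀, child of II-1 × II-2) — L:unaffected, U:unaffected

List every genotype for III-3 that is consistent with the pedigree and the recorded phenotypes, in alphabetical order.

III-3 ∈ {LL Uu, Ll Uu}

L/I-1 un ·: LL|Ll
L/I-2 ? ·: LL|Ll|ll
L/II-1 ? I-1×I-2: LL|Ll|ll
L/II-2 ? ·: LL|Ll|ll
L/II-3 un I-1×I-2: LL|Ll
L/III-1 un II-1×II-2: LL|Ll
L/III-2 ? II-1×II-2: LL|Ll|ll
L/III-3 un II-1×II-2: LL|Ll
⇒ L over [I-1,I-2,II-1,II-2,II-3,III-1,III-2,III-3]: 255 consistent
U/I-1 un ·: UU|Uu
U/I-2 ? ·: UU|Uu|uu
U/II-1 un I-1×I-2: UU|Uu
U/II-2 aff ·: uu
U/II-3 un I-1×I-2: UU|Uu
U/III-1 ? II-1×II-2: Uu|uu
U/III-2 un II-1×II-2: Uu
U/III-3 un II-1×II-2: Uu
⇒ U over [I-1,I-2,II-1,II-2,II-3,III-1,III-2,III-3]: 23 consistent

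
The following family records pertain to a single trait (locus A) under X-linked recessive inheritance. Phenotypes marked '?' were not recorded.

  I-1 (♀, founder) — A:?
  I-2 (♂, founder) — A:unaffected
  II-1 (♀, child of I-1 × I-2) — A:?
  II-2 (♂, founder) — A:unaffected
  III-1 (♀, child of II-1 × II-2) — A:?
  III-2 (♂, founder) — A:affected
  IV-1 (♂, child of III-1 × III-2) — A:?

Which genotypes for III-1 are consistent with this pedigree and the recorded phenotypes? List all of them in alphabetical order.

A/I-1 ? ·: X^AX^A|X^AX^a|X^aX^a
A/I-2 un ·: X^AY
A/II-1 ? I-1×I-2: X^AX^A|X^AX^a
A/II-2 un ·: X^AY
A/III-1 ? II-1×II-2: X^AX^A|X^AX^a
A/III-2 aff ·: X^aY
A/IV-1 ? III-1×III-2: X^AY|X^aY
⇒ A over [I-1,I-2,II-1,II-2,III-1,III-2,IV-1]: 8 consistent

III-1 ∈ {X^AX^A, X^AX^a}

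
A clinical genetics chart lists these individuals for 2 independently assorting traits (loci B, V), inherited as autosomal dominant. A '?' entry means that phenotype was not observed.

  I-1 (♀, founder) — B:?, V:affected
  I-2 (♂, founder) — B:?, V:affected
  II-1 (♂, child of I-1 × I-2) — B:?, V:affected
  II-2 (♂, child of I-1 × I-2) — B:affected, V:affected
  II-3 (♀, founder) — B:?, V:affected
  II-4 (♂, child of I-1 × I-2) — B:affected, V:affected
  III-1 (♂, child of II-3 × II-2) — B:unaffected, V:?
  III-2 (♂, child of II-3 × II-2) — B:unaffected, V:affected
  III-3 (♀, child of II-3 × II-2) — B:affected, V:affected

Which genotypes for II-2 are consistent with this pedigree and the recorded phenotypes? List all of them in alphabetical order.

II-2 ∈ {Bb VV, Bb Vv}

B/I-1 ? ·: bb|Bb|BB
B/I-2 ? ·: bb|Bb|BB
B/II-1 ? I-1×I-2: bb|Bb|BB
B/II-2 aff I-1×I-2: Bb
B/II-3 ? ·: bb|Bb
B/II-4 aff I-1×I-2: Bb|BB
B/III-1 un II-3×II-2: bb
B/III-2 un II-3×II-2: bb
B/III-3 aff II-3×II-2: Bb|BB
⇒ B over [I-1,I-2,II-1,II-2,II-3,II-4,III-1,III-2,III-3]: 60 consistent
V/I-1 aff ·: Vv|VV
V/I-2 aff ·: Vv|VV
V/II-1 aff I-1×I-2: Vv|VV
V/II-2 aff I-1×I-2: Vv|VV
V/II-3 aff ·: Vv|VV
V/II-4 aff I-1×I-2: Vv|VV
V/III-1 ? II-3×II-2: vv|Vv|VV
V/III-2 aff II-3×II-2: Vv|VV
V/III-3 aff II-3×II-2: Vv|VV
⇒ V over [I-1,I-2,II-1,II-2,II-3,II-4,III-1,III-2,III-3]: 357 consistent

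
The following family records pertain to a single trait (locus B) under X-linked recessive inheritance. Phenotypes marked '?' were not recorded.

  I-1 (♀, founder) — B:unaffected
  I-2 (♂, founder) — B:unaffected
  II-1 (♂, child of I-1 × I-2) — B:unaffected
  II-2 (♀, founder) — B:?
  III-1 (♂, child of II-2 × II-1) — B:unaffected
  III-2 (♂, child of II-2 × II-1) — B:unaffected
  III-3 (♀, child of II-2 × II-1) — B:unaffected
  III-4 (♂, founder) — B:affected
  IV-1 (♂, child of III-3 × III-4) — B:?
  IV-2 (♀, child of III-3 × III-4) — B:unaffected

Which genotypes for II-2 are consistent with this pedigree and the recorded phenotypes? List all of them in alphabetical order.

B/I-1 un ·: X^BX^B|X^BX^b
B/I-2 un ·: X^BY
B/II-1 un I-1×I-2: X^BY
B/II-2 ? ·: X^BX^B|X^BX^b
B/III-1 un II-2×II-1: X^BY
B/III-2 un II-2×II-1: X^BY
B/III-3 un II-2×II-1: X^BX^B|X^BX^b
B/III-4 aff ·: X^bY
B/IV-1 ? III-3×III-4: X^BY|X^bY
B/IV-2 un III-3×III-4: X^BX^b
⇒ B over [I-1,I-2,II-1,II-2,III-1,III-2,III-3,III-4,IV-1,IV-2]: 8 consistent

II-2 ∈ {X^BX^B, X^BX^b}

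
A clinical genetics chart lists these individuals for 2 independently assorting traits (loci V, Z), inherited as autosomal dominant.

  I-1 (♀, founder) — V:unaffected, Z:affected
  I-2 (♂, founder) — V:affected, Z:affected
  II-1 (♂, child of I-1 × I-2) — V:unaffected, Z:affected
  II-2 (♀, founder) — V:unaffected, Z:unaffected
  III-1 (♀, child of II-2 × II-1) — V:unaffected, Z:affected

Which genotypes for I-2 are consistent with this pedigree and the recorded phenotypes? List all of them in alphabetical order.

V/I-1 un ·: vv
V/I-2 aff ·: Vv
V/II-1 un I-1×I-2: vv
V/II-2 un ·: vv
V/III-1 un II-2×II-1: vv
⇒ V over [I-1,I-2,II-1,II-2,III-1]: 1 consistent
Z/I-1 aff ·: Zz|ZZ
Z/I-2 aff ·: Zz|ZZ
Z/II-1 aff I-1×I-2: Zz|ZZ
Z/II-2 un ·: zz
Z/III-1 aff II-2×II-1: Zz
⇒ Z over [I-1,I-2,II-1,II-2,III-1]: 7 consistent

I-2 ∈ {Vv ZZ, Vv Zz}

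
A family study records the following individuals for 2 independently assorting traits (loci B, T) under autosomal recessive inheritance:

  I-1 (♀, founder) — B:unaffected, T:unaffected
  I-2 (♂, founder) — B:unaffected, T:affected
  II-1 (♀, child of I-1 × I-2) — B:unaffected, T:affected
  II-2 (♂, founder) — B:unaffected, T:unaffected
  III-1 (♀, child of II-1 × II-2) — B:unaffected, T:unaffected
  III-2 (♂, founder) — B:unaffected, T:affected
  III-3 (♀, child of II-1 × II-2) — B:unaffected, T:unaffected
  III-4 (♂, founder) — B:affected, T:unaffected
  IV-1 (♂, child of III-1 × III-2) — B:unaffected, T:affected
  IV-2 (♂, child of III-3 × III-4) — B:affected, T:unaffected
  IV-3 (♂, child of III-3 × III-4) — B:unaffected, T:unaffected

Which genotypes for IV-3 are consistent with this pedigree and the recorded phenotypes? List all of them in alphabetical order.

IV-3 ∈ {Bb TT, Bb Tt}

B/I-1 un ·: BB|Bb
B/I-2 un ·: BB|Bb
B/II-1 un I-1×I-2: BB|Bb
B/II-2 un ·: BB|Bb
B/III-1 un II-1×II-2: BB|Bb
B/III-2 un ·: BB|Bb
B/III-3 un II-1×II-2: Bb
B/III-4 aff ·: bb
B/IV-1 un III-1×III-2: BB|Bb
B/IV-2 aff III-3×III-4: bb
B/IV-3 un III-3×III-4: Bb
⇒ B over [I-1,I-2,II-1,II-2,III-1,III-2,III-3,III-4,IV-1,IV-2,IV-3]: 70 consistent
T/I-1 un ·: Tt
T/I-2 aff ·: tt
T/II-1 aff I-1×I-2: tt
T/II-2 un ·: TT|Tt
T/III-1 un II-1×II-2: Tt
T/III-2 aff ·: tt
T/III-3 un II-1×II-2: Tt
T/III-4 un ·: TT|Tt
T/IV-1 aff III-1×III-2: tt
T/IV-2 un III-3×III-4: TT|Tt
T/IV-3 un III-3×III-4: TT|Tt
⇒ T over [I-1,I-2,II-1,II-2,III-1,III-2,III-3,III-4,IV-1,IV-2,IV-3]: 16 consistent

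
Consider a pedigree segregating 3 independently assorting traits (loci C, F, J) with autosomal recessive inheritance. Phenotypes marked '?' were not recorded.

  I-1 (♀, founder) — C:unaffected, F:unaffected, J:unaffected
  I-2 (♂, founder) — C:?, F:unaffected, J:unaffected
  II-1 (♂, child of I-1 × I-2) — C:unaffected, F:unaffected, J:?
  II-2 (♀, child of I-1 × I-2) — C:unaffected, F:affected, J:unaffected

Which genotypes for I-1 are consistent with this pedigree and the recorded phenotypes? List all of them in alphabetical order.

I-1 ∈ {CC Ff JJ, CC Ff Jj, Cc Ff JJ, Cc Ff Jj}

C/I-1 un ·: CC|Cc
C/I-2 ? ·: CC|Cc|cc
C/II-1 un I-1×I-2: CC|Cc
C/II-2 un I-1×I-2: CC|Cc
⇒ C over [I-1,I-2,II-1,II-2]: 15 consistent
F/I-1 un ·: Ff
F/I-2 un ·: Ff
F/II-1 un I-1×I-2: FF|Ff
F/II-2 aff I-1×I-2: ff
⇒ F over [I-1,I-2,II-1,II-2]: 2 consistent
J/I-1 un ·: JJ|Jj
J/I-2 un ·: JJ|Jj
J/II-1 ? I-1×I-2: JJ|Jj|jj
J/II-2 un I-1×I-2: JJ|Jj
⇒ J over [I-1,I-2,II-1,II-2]: 15 consistent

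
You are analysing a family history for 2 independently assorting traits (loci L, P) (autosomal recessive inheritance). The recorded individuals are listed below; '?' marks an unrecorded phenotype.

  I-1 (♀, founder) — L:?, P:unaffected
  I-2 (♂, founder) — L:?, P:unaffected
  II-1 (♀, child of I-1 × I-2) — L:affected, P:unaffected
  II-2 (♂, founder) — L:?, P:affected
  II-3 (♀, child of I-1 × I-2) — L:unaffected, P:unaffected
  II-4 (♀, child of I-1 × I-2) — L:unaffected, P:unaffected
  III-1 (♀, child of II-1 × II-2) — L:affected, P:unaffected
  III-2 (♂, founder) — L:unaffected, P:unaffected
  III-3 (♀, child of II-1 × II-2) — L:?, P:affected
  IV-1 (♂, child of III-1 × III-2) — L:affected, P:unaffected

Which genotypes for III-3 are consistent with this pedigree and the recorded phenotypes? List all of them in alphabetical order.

III-3 ∈ {Ll pp, ll pp}

L/I-1 ? ·: Ll|ll
L/I-2 ? ·: Ll|ll
L/II-1 aff I-1×I-2: ll
L/II-2 ? ·: Ll|ll
L/II-3 un I-1×I-2: LL|Ll
L/II-4 un I-1×I-2: LL|Ll
L/III-1 aff II-1×II-2: ll
L/III-2 un ·: Ll
L/III-3 ? II-1×II-2: Ll|ll
L/IV-1 aff III-1×III-2: ll
⇒ L over [I-1,I-2,II-1,II-2,II-3,II-4,III-1,III-2,III-3,IV-1]: 18 consistent
P/I-1 un ·: PP|Pp
P/I-2 un ·: PP|Pp
P/II-1 un I-1×I-2: Pp
P/II-2 aff ·: pp
P/II-3 un I-1×I-2: PP|Pp
P/II-4 un I-1×I-2: PP|Pp
P/III-1 un II-1×II-2: Pp
P/III-2 un ·: PP|Pp
P/III-3 aff II-1×II-2: pp
P/IV-1 un III-1×III-2: PP|Pp
⇒ P over [I-1,I-2,II-1,II-2,II-3,II-4,III-1,III-2,III-3,IV-1]: 48 consistent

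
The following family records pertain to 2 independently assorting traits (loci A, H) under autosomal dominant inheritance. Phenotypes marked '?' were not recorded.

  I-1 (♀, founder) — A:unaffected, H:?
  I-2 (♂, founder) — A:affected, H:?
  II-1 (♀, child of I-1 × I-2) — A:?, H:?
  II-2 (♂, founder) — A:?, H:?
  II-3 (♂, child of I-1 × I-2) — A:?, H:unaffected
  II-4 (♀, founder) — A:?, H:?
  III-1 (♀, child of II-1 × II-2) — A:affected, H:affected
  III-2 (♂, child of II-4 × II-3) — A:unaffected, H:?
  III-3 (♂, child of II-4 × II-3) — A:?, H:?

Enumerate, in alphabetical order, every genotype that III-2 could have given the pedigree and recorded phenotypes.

III-2 ∈ {aa Hh, aa hh}

A/I-1 un ·: aa
A/I-2 aff ·: Aa|AA
A/II-1 ? I-1×I-2: aa|Aa
A/II-2 ? ·: aa|Aa|AA
A/II-3 ? I-1×I-2: aa|Aa
A/II-4 ? ·: aa|Aa
A/III-1 aff II-1×II-2: Aa|AA
A/III-2 un II-4×II-3: aa
A/III-3 ? II-4×II-3: aa|Aa|AA
⇒ A over [I-1,I-2,II-1,II-2,II-3,II-4,III-1,III-2,III-3]: 81 consistent
H/I-1 ? ·: hh|Hh
H/I-2 ? ·: hh|Hh
H/II-1 ? I-1×I-2: hh|Hh|HH
H/II-2 ? ·: hh|Hh|HH
H/II-3 un I-1×I-2: hh
H/II-4 ? ·: hh|Hh|HH
H/III-1 aff II-1×II-2: Hh|HH
H/III-2 ? II-4×II-3: hh|Hh
H/III-3 ? II-4×II-3: hh|Hh
⇒ H over [I-1,I-2,II-1,II-2,II-3,II-4,III-1,III-2,III-3]: 162 consistent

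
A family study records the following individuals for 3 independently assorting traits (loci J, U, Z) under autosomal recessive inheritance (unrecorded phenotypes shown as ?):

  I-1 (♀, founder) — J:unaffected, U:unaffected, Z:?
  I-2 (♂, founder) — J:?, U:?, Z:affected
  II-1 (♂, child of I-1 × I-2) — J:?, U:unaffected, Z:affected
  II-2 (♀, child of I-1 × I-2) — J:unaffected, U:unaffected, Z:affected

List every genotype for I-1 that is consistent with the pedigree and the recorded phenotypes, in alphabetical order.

J/I-1 un ·: JJ|Jj
J/I-2 ? ·: JJ|Jj|jj
J/II-1 ? I-1×I-2: JJ|Jj|jj
J/II-2 un I-1×I-2: JJ|Jj
⇒ J over [I-1,I-2,II-1,II-2]: 18 consistent
U/I-1 un ·: UU|Uu
U/I-2 ? ·: UU|Uu|uu
U/II-1 un I-1×I-2: UU|Uu
U/II-2 un I-1×I-2: UU|Uu
⇒ U over [I-1,I-2,II-1,II-2]: 15 consistent
Z/I-1 ? ·: Zz|zz
Z/I-2 aff ·: zz
Z/II-1 aff I-1×I-2: zz
Z/II-2 aff I-1×I-2: zz
⇒ Z over [I-1,I-2,II-1,II-2]: 2 consistent

I-1 ∈ {JJ UU Zz, JJ UU zz, JJ Uu Zz, JJ Uu zz, Jj UU Zz, Jj UU zz, Jj Uu Zz, Jj Uu zz}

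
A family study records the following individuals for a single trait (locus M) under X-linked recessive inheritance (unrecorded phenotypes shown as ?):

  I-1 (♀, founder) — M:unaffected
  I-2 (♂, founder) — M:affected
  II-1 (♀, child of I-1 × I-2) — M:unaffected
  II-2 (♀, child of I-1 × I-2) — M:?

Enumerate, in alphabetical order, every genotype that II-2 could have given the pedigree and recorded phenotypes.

M/I-1 un ·: X^MX^M|X^MX^m
M/I-2 aff ·: X^mY
M/II-1 un I-1×I-2: X^MX^m
M/II-2 ? I-1×I-2: X^MX^m|X^mX^m
⇒ M over [I-1,I-2,II-1,II-2]: 3 consistent

II-2 ∈ {X^MX^m, X^mX^m}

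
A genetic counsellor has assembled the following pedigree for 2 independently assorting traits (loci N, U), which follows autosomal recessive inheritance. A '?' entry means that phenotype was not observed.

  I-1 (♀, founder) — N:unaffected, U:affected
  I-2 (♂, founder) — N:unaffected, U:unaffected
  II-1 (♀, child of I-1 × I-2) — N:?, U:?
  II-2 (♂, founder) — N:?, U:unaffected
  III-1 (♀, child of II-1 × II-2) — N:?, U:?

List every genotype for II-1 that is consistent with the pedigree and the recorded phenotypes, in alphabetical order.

II-1 ∈ {NN Uu, NN uu, Nn Uu, Nn uu, nn Uu, nn uu}

N/I-1 un ·: NN|Nn
N/I-2 un ·: NN|Nn
N/II-1 ? I-1×I-2: NN|Nn|nn
N/II-2 ? ·: NN|Nn|nn
N/III-1 ? II-1×II-2: NN|Nn|nn
⇒ N over [I-1,I-2,II-1,II-2,III-1]: 41 consistent
U/I-1 aff ·: uu
U/I-2 un ·: UU|Uu
U/II-1 ? I-1×I-2: Uu|uu
U/II-2 un ·: UU|Uu
U/III-1 ? II-1×II-2: UU|Uu|uu
⇒ U over [I-1,I-2,II-1,II-2,III-1]: 13 consistent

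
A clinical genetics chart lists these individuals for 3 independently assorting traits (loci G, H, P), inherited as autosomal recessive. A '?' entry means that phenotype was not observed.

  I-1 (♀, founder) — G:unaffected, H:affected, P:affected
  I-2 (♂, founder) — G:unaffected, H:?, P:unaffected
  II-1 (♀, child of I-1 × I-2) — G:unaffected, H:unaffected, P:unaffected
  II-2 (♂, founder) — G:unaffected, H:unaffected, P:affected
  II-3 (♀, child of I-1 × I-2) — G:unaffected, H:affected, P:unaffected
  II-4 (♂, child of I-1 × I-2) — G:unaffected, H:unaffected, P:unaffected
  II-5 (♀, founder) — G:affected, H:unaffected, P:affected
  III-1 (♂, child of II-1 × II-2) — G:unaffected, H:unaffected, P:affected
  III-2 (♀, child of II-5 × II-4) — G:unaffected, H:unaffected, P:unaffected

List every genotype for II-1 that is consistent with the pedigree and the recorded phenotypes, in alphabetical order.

G/I-1 un ·: GG|Gg
G/I-2 un ·: GG|Gg
G/II-1 un I-1×I-2: GG|Gg
G/II-2 un ·: GG|Gg
G/II-3 un I-1×I-2: GG|Gg
G/II-4 un I-1×I-2: GG|Gg
G/II-5 aff ·: gg
G/III-1 un II-1×II-2: GG|Gg
G/III-2 un II-5×II-4: Gg
⇒ G over [I-1,I-2,II-1,II-2,II-3,II-4,II-5,III-1,III-2]: 87 consistent
H/I-1 aff ·: hh
H/I-2 ? ·: Hh
H/II-1 un I-1×I-2: Hh
H/II-2 un ·: HH|Hh
H/II-3 aff I-1×I-2: hh
H/II-4 un I-1×I-2: Hh
H/II-5 un ·: HH|Hh
H/III-1 un II-1×II-2: HH|Hh
H/III-2 un II-5×II-4: HH|Hh
⇒ H over [I-1,I-2,II-1,II-2,II-3,II-4,II-5,III-1,III-2]: 16 consistent
P/I-1 aff ·: pp
P/I-2 un ·: PP|Pp
P/II-1 un I-1×I-2: Pp
P/II-2 aff ·: pp
P/II-3 un I-1×I-2: Pp
P/II-4 un I-1×I-2: Pp
P/II-5 aff ·: pp
P/III-1 aff II-1×II-2: pp
P/III-2 un II-5×II-4: Pp
⇒ P over [I-1,I-2,II-1,II-2,II-3,II-4,II-5,III-1,III-2]: 2 consistent

II-1 ∈ {GG Hh Pp, Gg Hh Pp}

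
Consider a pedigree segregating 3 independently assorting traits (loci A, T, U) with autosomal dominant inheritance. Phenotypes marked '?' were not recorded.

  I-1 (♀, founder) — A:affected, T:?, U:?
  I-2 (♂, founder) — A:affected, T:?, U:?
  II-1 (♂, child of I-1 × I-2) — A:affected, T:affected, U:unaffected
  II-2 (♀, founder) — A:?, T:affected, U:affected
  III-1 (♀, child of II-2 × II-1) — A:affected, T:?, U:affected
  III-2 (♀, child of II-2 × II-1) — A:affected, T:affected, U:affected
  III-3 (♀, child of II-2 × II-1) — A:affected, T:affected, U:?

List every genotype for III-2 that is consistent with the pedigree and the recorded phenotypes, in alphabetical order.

III-2 ∈ {AA TT Uu, AA Tt Uu, Aa TT Uu, Aa Tt Uu}

A/I-1 aff ·: Aa|AA
A/I-2 aff ·: Aa|AA
A/II-1 aff I-1×I-2: Aa|AA
A/II-2 ? ·: aa|Aa|AA
A/III-1 aff II-2×II-1: Aa|AA
A/III-2 aff II-2×II-1: Aa|AA
A/III-3 aff II-2×II-1: Aa|AA
⇒ A over [I-1,I-2,II-1,II-2,III-1,III-2,III-3]: 91 consistent
T/I-1 ? ·: tt|Tt|TT
T/I-2 ? ·: tt|Tt|TT
T/II-1 aff I-1×I-2: Tt|TT
T/II-2 aff ·: Tt|TT
T/III-1 ? II-2×II-1: tt|Tt|TT
T/III-2 aff II-2×II-1: Tt|TT
T/III-3 aff II-2×II-1: Tt|TT
⇒ T over [I-1,I-2,II-1,II-2,III-1,III-2,III-3]: 176 consistent
U/I-1 ? ·: uu|Uu
U/I-2 ? ·: uu|Uu
U/II-1 un I-1×I-2: uu
U/II-2 aff ·: Uu|UU
U/III-1 aff II-2×II-1: Uu
U/III-2 aff II-2×II-1: Uu
U/III-3 ? II-2×II-1: uu|Uu
⇒ U over [I-1,I-2,II-1,II-2,III-1,III-2,III-3]: 12 consistent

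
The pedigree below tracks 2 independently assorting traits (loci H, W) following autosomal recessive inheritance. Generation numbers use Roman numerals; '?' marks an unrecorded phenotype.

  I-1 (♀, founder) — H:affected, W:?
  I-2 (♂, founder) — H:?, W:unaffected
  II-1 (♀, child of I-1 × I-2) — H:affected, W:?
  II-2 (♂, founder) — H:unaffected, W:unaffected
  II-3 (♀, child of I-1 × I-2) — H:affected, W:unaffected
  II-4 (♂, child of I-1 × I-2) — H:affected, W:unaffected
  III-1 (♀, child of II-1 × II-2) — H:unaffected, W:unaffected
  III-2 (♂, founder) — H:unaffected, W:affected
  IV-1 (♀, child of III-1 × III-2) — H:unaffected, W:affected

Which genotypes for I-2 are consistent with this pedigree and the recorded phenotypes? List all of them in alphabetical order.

I-2 ∈ {Hh WW, Hh Ww, hh WW, hh Ww}

H/I-1 aff ·: hh
H/I-2 ? ·: Hh|hh
H/II-1 aff I-1×I-2: hh
H/II-2 un ·: HH|Hh
H/II-3 aff I-1×I-2: hh
H/II-4 aff I-1×I-2: hh
H/III-1 un II-1×II-2: Hh
H/III-2 un ·: HH|Hh
H/IV-1 un III-1×III-2: HH|Hh
⇒ H over [I-1,I-2,II-1,II-2,II-3,II-4,III-1,III-2,IV-1]: 16 consistent
W/I-1 ? ·: WW|Ww|ww
W/I-2 un ·: WW|Ww
W/II-1 ? I-1×I-2: WW|Ww|ww
W/II-2 un ·: WW|Ww
W/II-3 un I-1×I-2: WW|Ww
W/II-4 un I-1×I-2: WW|Ww
W/III-1 un II-1×II-2: Ww
W/III-2 aff ·: ww
W/IV-1 aff III-1×III-2: ww
⇒ W over [I-1,I-2,II-1,II-2,II-3,II-4,III-1,III-2,IV-1]: 51 consistent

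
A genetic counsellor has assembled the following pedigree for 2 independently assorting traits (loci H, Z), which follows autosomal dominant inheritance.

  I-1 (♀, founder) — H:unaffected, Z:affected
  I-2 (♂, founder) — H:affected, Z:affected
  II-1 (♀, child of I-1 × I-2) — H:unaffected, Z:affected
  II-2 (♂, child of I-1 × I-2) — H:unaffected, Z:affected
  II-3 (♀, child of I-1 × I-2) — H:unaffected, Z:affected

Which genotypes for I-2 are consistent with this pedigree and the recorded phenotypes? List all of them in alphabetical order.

H/I-1 un ·: hh
H/I-2 aff ·: Hh
H/II-1 un I-1×I-2: hh
H/II-2 un I-1×I-2: hh
H/II-3 un I-1×I-2: hh
⇒ H over [I-1,I-2,II-1,II-2,II-3]: 1 consistent
Z/I-1 aff ·: Zz|ZZ
Z/I-2 aff ·: Zz|ZZ
Z/II-1 aff I-1×I-2: Zz|ZZ
Z/II-2 aff I-1×I-2: Zz|ZZ
Z/II-3 aff I-1×I-2: Zz|ZZ
⇒ Z over [I-1,I-2,II-1,II-2,II-3]: 25 consistent

I-2 ∈ {Hh ZZ, Hh Zz}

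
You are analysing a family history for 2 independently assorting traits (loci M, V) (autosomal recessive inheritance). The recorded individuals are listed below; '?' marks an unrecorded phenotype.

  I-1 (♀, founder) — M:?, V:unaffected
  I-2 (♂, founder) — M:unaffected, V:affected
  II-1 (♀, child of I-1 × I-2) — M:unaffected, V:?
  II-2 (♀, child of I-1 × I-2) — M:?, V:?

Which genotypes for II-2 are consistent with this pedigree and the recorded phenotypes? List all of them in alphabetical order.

M/I-1 ? ·: MM|Mm|mm
M/I-2 un ·: MM|Mm
M/II-1 un I-1×I-2: MM|Mm
M/II-2 ? I-1×I-2: MM|Mm|mm
⇒ M over [I-1,I-2,II-1,II-2]: 18 consistent
V/I-1 un ·: VV|Vv
V/I-2 aff ·: vv
V/II-1 ? I-1×I-2: Vv|vv
V/II-2 ? I-1×I-2: Vv|vv
⇒ V over [I-1,I-2,II-1,II-2]: 5 consistent

II-2 ∈ {MM Vv, MM vv, Mm Vv, Mm vv, mm Vv, mm vv}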